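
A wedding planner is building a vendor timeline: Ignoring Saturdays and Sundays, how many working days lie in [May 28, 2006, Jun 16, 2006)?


Start: 2006-05-28 (Sunday)
End (exclusive): 2006-06-16 (Friday)
Total calendar days: 19
Full weeks: 19 // 7 = 2 -> 10 weekdays
Remaining 5 days starting on Sunday:
  Sun(-), Mon(w), Tue(w), Wed(w), Thu(w) -> 4 weekdays
Total business days: 10 + 4 = 14

14


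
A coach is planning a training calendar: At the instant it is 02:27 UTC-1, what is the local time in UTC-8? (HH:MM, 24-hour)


Local time: 02:27 at UTC-1 (offset -1h)
Target zone: UTC-8 (offset -8h)
Difference: -8 - (-1) = -7 hours
Calculation: 2 + (-7) = -5
Wraparound: (-5) mod 24 = 19
Result: 19:27

19:27


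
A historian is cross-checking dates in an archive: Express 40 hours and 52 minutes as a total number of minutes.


Hours: 40
Extra minutes: 52
Minutes per hour: 60
Hours to minutes: 40 x 60 = 2400
Total: 2400 + 52 = 2452

2452


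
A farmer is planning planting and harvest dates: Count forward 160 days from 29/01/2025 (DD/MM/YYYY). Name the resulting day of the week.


Start: 2025-01-29 (Wednesday)
Step 1 - find target date: add 160 days
  2025-01-29 + 160 days = 2025-07-08
Step 2 - day of week:
  160 mod 7 = 6
  Wednesday + 6 days -> Tuesday
Result: Tuesday (2025-07-08)

Tuesday


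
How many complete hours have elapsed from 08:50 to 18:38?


Start: 08:50
End: 18:38
Hour difference: 18 - 8 = 10 hours
Minute difference: 38 - 50 = -12 minutes
Total minutes: 588
Complete hours: 588 / 60 = 9 (remainder 48)

9


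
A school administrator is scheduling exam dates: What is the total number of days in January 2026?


Month: January
Year: 2026
January is a 31-day month
Total: 31 days

31


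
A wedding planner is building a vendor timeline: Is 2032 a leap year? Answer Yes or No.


Year: 2032
Divisible by 4? 2032 / 4 = 508.0 -> Yes
Divisible by 100? 2032 / 100 = 20.32 -> No
Divisible by 4 but not 100, so it IS a leap year

Yes


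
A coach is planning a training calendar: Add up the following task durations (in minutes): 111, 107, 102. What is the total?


Durations: 111, 107, 102
Running sum: 111
+ 107 = 218
+ 102 = 320
Total duration: 320 minutes
That is 5 hours and 20 minutes

320


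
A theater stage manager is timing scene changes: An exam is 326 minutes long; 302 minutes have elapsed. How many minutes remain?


Total budget: 326 minutes
Time used: 302 minutes
Remaining: 326 - 302 = 24 minutes
Percent used: 92.6%
Percent remaining: 7.4%

24


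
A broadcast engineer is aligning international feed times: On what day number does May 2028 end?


Month: May
Year: 2028
May is a 31-day month
Total: 31 days

31


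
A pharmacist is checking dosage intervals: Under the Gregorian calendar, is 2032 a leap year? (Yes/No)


Year: 2032
Divisible by 4? 2032 / 4 = 508.0 -> Yes
Divisible by 100? 2032 / 100 = 20.32 -> No
Divisible by 4 but not 100, so it IS a leap year

Yes


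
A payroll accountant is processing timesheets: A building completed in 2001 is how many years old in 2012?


Birth year: 2001
Current year: 2012
Age = current year - birth year
Age = 2012 - 2001 = 11

11


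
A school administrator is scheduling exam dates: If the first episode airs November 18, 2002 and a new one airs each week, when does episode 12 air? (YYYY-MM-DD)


First occurrence: 2002-11-18 (occurrence 1)
Each occurrence is 7 days after the previous.
Occurrence 12 is 11 weeks after the first.
11 weeks = 77 days
2002-11-18 + 77 days = 2003-02-03

2003-02-03


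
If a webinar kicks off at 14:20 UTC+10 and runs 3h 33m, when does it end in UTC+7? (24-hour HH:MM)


Start: 14:20 in UTC+10
Step 1 - add duration:
  minutes: 20 + 33 = 53
  hours: 14 + 3 + 0 = 17
  end in UTC+10: 17:53
Step 2 - convert UTC+10 -> UTC+7:
  offset difference: 7 - (10) = -3 hours
  17 + (-3) = 14 -> mod 24 = 14
Result: 14:53 in UTC+7

14:53


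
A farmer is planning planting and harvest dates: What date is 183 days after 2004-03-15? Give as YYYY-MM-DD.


Start: 2004-03-15
Adding 183 days
Days remaining in March: 16
After March: 167 days still to add
April 2004: 30 days, 137 remaining
May 2004: 31 days, 106 remaining
June 2004: 30 days, 76 remaining
July 2004: 31 days, 45 remaining
Result: 2004-09-14

2004-09-14


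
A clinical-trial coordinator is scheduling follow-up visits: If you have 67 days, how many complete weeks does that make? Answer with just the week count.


Total days: 67
Days per week: 7
Division: 67 / 7 = 9 remainder 4
Complete weeks: 9
Remaining days: 4

9


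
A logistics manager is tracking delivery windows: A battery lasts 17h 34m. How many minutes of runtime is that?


Hours: 17
Extra minutes: 34
Minutes per hour: 60
Hours to minutes: 17 x 60 = 1020
Total: 1020 + 34 = 1054

1054


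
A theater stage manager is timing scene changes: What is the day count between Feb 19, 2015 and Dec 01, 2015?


Start date: 2015-02-19
End date: 2015-12-01
Feb 2015: +10 days
Mar 2015: +31 days
Apr 2015: +30 days
... (7 more months)
Total: 285 days

285


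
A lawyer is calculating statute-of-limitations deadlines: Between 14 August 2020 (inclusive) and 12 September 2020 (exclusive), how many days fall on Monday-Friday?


Start: 2020-08-14 (Friday)
End (exclusive): 2020-09-12 (Saturday)
Total calendar days: 29
Full weeks: 29 // 7 = 4 -> 20 weekdays
Remaining 1 days starting on Friday:
  Fri(w) -> 1 weekdays
Total business days: 20 + 1 = 21

21


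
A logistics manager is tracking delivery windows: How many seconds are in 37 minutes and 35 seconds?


Minutes: 37
Extra seconds: 35
Seconds per minute: 60
Minutes to seconds: 37 x 60 = 2220
Total: 2220 + 35 = 2255

2255


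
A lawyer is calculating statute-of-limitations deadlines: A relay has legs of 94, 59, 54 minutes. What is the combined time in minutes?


Durations: 94, 59, 54
Running sum: 94
+ 59 = 153
+ 54 = 207
Total duration: 207 minutes
That is 3 hours and 27 minutes

207


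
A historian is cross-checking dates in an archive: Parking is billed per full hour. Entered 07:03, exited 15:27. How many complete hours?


Start: 07:03
End: 15:27
Hour difference: 15 - 7 = 8 hours
Minute difference: 27 - 3 = 24 minutes
Total minutes: 504
Complete hours: 504 / 60 = 8 (remainder 24)

8


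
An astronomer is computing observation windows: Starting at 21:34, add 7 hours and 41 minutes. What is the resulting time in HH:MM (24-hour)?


Start time: 21:34
Adding: 7 hours 41 minutes
Minutes: 34 + 41 = 75
Minute overflow: 75 >= 60, so carry 1 hour, minutes = 15
Hours: 21 + 7 + 1 = 29
Hour wraparound: 29 mod 24 = 5
Result: 05:15

05:15


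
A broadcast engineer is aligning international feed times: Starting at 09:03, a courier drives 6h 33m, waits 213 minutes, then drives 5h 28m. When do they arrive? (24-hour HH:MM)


Depart: 09:03
Leg 1: +393 min -> 15:36
Layover: +213 min -> 19:09
Leg 2: +328 min -> 00:37
Total travel: 934 minutes = 15h 34m
Arrival: 00:37

00:37


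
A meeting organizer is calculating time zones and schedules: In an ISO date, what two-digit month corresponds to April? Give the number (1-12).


Calendar month order:
3. March
4. April <--
5. May
April is month number 4

4


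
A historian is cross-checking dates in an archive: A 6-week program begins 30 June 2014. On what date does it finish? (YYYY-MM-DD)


Start: 2014-06-30
Weeks to add: 6
Convert to days: 6 x 7 = 42 days
Add 42 days to 2014-06-30
Result: 2014-08-11

2014-08-11


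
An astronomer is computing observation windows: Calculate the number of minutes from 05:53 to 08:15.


Start time: 05:53 = 353 minutes from midnight
End time: 08:15 = 495 minutes from midnight
Difference: 495 - 353 = 142 minutes
That is 2 hours and 22 minutes

142


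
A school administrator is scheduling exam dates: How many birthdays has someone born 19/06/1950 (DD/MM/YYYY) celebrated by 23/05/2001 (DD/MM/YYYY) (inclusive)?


Birth: 1950-06-19
Reference: 2001-05-23
Year difference: 2001 - 1950 = 51
Has birthday (06-19) occurred by 05-23? No
Birthday not yet reached this year -> subtract 1
Age in full years: 50

50


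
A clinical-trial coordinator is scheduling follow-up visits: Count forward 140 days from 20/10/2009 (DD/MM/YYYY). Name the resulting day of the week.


Start: 2009-10-20 (Tuesday)
Step 1 - find target date: add 140 days
  2009-10-20 + 140 days = 2010-03-09
Step 2 - day of week:
  140 mod 7 = 0
  Tuesday + 0 days -> Tuesday
Result: Tuesday (2010-03-09)

Tuesday


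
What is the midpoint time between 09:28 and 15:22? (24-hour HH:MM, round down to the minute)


Start time: 09:28 = 568 minutes from midnight
End time: 15:22 = 922 minutes from midnight
Sum: 568 + 922 = 1490
Midpoint: 1490 / 2 = 745 minutes
Convert: 745 / 60 = 12 hours, 25 minutes
Result: 12:25

12:25


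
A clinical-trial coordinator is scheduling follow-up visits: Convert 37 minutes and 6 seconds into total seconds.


Minutes: 37
Seconds: 6
Convert minutes to seconds: 37 x 60 = 2220
Add remaining seconds: 2220 + 6 = 2226

2226


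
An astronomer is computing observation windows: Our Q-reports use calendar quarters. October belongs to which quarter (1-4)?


Month: October (month 10)
Q1: January-March (months 1-3)
Q2: April-June (months 4-6)
Q3: July-September (months 7-9)
Q4: October-December (months 10-12)
Month 10 falls in Q4

4


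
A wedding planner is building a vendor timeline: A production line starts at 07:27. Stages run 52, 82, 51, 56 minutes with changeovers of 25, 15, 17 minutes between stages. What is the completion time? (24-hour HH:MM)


Start: 07:27 = 447 min from midnight
  after task 1 (52 min): 08:19
  after break (25 min): 08:44
  after task 2 (82 min): 10:06
  after break (15 min): 10:21
  after task 3 (51 min): 11:12
  after break (17 min): 11:29
  after task 4 (56 min): 12:25
Total elapsed: 298 minutes
End time: 12:25

12:25


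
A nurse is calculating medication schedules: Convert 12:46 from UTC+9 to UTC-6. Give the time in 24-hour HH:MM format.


Local time: 12:46 at UTC+9 (offset 9h)
Target zone: UTC-6 (offset -6h)
Difference: -6 - (9) = -15 hours
Calculation: 12 + (-15) = -3
Wraparound: (-3) mod 24 = 21
Result: 21:46

21:46


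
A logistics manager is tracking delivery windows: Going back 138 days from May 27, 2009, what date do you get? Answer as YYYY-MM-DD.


Start: 2009-05-27
Subtracting 138 days
Days already passed in May: 27
After going back through May: 111 more days to subtract
April 2009: 30 days, 81 remaining
March 2009: 31 days, 50 remaining
February 2009: 28 days, 22 remaining
January 2009 has 31 days, need 22
Result: 2009-01-09

2009-01-09


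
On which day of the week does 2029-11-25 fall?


Date: 2029-11-25
January 1, 2029 is a Monday
Day of year: 329
Offset from Jan 1: 328 days
328 mod 7 = 6
Result: Sunday

Sunday


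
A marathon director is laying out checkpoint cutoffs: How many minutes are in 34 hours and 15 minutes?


Hours: 34
Minutes: 15
Convert hours to minutes: 34 x 60 = 2040
Add remaining minutes: 2040 + 15 = 2055

2055


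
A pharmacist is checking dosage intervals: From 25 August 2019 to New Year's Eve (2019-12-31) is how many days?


Start: August 25, 2019
End: December 31, 2019
Days left in August: 6
September: 30
October: 31
November: 30
December: 31
Sum of remaining months: 122
Total: 6 + 122 = 128

128


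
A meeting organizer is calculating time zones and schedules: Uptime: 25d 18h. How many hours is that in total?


Days: 25
Extra hours: 18
Hours per day: 24
Days to hours: 25 x 24 = 600
Total: 600 + 18 = 618

618


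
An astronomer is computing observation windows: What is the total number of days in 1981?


Year: 1981
Check leap year rules:
Divisible by 4? No
1981 is not a leap year
Days: 365

365


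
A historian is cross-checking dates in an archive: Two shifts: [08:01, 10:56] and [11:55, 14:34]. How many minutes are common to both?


Interval A: [481, 656] minutes from midnight
Interval B: [715, 874] minutes from midnight
Overlap start = max(481, 715) = 715
Overlap end = min(656, 874) = 656
End <= start, so the intervals do not overlap: 0 minutes

0


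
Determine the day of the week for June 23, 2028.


Date: 2028-06-23
January 1, 2028 is a Saturday
Day of year: 175
Offset from Jan 1: 174 days
174 mod 7 = 6
Result: Friday

Friday


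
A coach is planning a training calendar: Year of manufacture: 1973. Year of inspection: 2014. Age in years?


Birth year: 1973
Current year: 2014
Age = current year - birth year
Age = 2014 - 1973 = 41

41


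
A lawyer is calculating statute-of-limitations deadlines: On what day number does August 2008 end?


Month: August
Year: 2008
August is a 31-day month
Total: 31 days

31


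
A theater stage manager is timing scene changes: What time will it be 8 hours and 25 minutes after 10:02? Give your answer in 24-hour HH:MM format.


Start time: 10:02
Adding: 8 hours 25 minutes
Minutes: 2 + 25 = 27
Hours: 10 + 8 + 0 = 18
Result: 18:27

18:27


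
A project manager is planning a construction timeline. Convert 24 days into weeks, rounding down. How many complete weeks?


Total days: 24
Days per week: 7
Division: 24 / 7 = 3 remainder 3
Complete weeks: 3
Remaining days: 3

3


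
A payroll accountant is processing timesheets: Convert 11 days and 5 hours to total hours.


Days: 11
Extra hours: 5
Hours per day: 24
Days to hours: 11 x 24 = 264
Total: 264 + 5 = 269

269


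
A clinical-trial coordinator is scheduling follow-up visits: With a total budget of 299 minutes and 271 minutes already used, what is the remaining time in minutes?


Total budget: 299 minutes
Time used: 271 minutes
Remaining: 299 - 271 = 28 minutes
Percent used: 90.6%
Percent remaining: 9.4%

28


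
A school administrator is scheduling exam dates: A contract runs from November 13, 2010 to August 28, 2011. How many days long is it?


Start date: 2010-11-13
End date: 2011-08-28
Nov 2010: +18 days
Dec 2010: +31 days
Jan 2011: +31 days
... (7 more months)
Total: 288 days

288


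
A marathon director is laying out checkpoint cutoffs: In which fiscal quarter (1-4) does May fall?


Month: May (month 5)
Q1: January-March (months 1-3)
Q2: April-June (months 4-6)
Q3: July-September (months 7-9)
Q4: October-December (months 10-12)
Month 5 falls in Q2

2


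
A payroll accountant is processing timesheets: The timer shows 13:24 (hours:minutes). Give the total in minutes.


Hours: 13
Minutes: 24
Convert hours to minutes: 13 x 60 = 780
Add remaining minutes: 780 + 24 = 804

804


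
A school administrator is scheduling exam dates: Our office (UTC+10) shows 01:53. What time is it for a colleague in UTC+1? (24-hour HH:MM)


Local time: 01:53 at UTC+10 (offset 10h)
Target zone: UTC+1 (offset 1h)
Difference: 1 - (10) = -9 hours
Calculation: 1 + (-9) = -8
Wraparound: (-8) mod 24 = 16
Result: 16:53

16:53


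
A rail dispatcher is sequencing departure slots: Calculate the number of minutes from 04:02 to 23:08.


Start time: 04:02 = 242 minutes from midnight
End time: 23:08 = 1388 minutes from midnight
Difference: 1388 - 242 = 1146 minutes
That is 19 hours and 6 minutes

1146


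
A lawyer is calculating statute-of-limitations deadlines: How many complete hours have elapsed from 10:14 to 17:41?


Start: 10:14
End: 17:41
Hour difference: 17 - 10 = 7 hours
Minute difference: 41 - 14 = 27 minutes
Total minutes: 447
Complete hours: 447 / 60 = 7 (remainder 27)

7


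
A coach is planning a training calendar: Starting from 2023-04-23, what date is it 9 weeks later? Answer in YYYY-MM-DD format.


Start: 2023-04-23
Weeks to add: 9
Convert to days: 9 x 7 = 63 days
Add 63 days to 2023-04-23
Result: 2023-06-25

2023-06-25


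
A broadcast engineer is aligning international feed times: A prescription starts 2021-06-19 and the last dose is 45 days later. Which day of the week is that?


Start: 2021-06-19 (Saturday)
Step 1 - find target date: add 45 days
  2021-06-19 + 45 days = 2021-08-03
Step 2 - day of week:
  45 mod 7 = 3
  Saturday + 3 days -> Tuesday
Result: Tuesday (2021-08-03)

Tuesday


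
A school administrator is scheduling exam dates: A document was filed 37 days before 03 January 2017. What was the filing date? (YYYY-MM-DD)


Start: 2017-01-03
Subtracting 37 days
Days already passed in January: 3
After going back through January: 34 more days to subtract
December 2016: 31 days, 3 remaining
November 2016 has 30 days, need 3
Result: 2016-11-27

2016-11-27


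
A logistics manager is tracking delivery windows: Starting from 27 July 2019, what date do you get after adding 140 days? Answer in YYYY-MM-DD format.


Start: 2019-07-27
Adding 140 days
Days remaining in July: 4
After July: 136 days still to add
August 2019: 31 days, 105 remaining
September 2019: 30 days, 75 remaining
October 2019: 31 days, 44 remaining
November 2019: 30 days, 14 remaining
Result: 2019-12-14

2019-12-14


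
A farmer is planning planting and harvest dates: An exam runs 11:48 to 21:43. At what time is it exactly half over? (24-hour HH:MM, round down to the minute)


Start time: 11:48 = 708 minutes from midnight
End time: 21:43 = 1303 minutes from midnight
Sum: 708 + 1303 = 2011
Midpoint: 2011 / 2 = 1005 minutes
Convert: 1005 / 60 = 16 hours, 45 minutes
Result: 16:45

16:45


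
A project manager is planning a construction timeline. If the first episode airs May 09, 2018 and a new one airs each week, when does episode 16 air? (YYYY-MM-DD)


First occurrence: 2018-05-09 (occurrence 1)
Each occurrence is 7 days after the previous.
Occurrence 16 is 15 weeks after the first.
15 weeks = 105 days
2018-05-09 + 105 days = 2018-08-22

2018-08-22


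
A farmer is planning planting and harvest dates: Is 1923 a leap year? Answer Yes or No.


Year: 1923
Divisible by 4? 1923 / 4 = 480.75 -> No
Not divisible by 4, so NOT a leap year

No


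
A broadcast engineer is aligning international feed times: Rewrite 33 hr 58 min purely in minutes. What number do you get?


Hours: 33
Extra minutes: 58
Minutes per hour: 60
Hours to minutes: 33 x 60 = 1980
Total: 1980 + 58 = 2038

2038


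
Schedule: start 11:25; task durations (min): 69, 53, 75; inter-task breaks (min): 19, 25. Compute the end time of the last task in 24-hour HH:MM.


Start: 11:25 = 685 min from midnight
  after task 1 (69 min): 12:34
  after break (19 min): 12:53
  after task 2 (53 min): 13:46
  after break (25 min): 14:11
  after task 3 (75 min): 15:26
Total elapsed: 241 minutes
End time: 15:26

15:26


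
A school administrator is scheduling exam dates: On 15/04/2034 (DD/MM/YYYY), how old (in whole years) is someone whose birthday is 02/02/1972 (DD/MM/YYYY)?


Birth: 1972-02-02
Reference: 2034-04-15
Year difference: 2034 - 1972 = 62
Has birthday (02-02) occurred by 04-15? Yes
Age in full years: 62

62


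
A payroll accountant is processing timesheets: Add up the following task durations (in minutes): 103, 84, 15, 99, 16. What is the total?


Durations: 103, 84, 15, 99, 16
Running sum: 103
+ 84 = 187
+ 15 = 202
+ 99 = 301
+ 16 = 317
Total duration: 317 minutes
That is 5 hours and 17 minutes

317


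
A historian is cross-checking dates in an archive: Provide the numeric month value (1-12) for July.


Calendar month order:
6. June
7. July <--
8. August
July is month number 7

7


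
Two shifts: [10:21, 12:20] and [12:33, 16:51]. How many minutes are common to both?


Interval A: [621, 740] minutes from midnight
Interval B: [753, 1011] minutes from midnight
Overlap start = max(621, 753) = 753
Overlap end = min(740, 1011) = 740
End <= start, so the intervals do not overlap: 0 minutes

0


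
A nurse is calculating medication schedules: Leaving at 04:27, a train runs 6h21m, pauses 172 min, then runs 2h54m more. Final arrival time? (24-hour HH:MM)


Depart: 04:27
Leg 1: +381 min -> 10:48
Layover: +172 min -> 13:40
Leg 2: +174 min -> 16:34
Total travel: 727 minutes = 12h 7m
Arrival: 16:34

16:34


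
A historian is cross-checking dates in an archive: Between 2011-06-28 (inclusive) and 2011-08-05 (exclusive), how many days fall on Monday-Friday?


Start: 2011-06-28 (Tuesday)
End (exclusive): 2011-08-05 (Friday)
Total calendar days: 38
Full weeks: 38 // 7 = 5 -> 25 weekdays
Remaining 3 days starting on Tuesday:
  Tue(w), Wed(w), Thu(w) -> 3 weekdays
Total business days: 25 + 3 = 28

28


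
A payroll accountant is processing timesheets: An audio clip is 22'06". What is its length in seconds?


Minutes: 22
Seconds: 6
Convert minutes to seconds: 22 x 60 = 1320
Add remaining seconds: 1320 + 6 = 1326

1326


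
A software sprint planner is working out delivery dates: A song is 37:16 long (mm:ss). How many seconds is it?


Minutes: 37
Extra seconds: 16
Seconds per minute: 60
Minutes to seconds: 37 x 60 = 2220
Total: 2220 + 16 = 2236

2236


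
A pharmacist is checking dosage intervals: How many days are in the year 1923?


Year: 1923
Check leap year rules:
Divisible by 4? No
1923 is not a leap year
Days: 365

365


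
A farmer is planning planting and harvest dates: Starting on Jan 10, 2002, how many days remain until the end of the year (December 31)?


Start: January 10, 2002
End: December 31, 2002
Days left in January: 21
February: 28
March: 31
April: 30
May: 31
... plus remaining months
Sum of remaining months: 334
Total: 21 + 334 = 355

355


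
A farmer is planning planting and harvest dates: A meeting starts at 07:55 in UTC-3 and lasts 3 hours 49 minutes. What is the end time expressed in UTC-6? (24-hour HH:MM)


Start: 07:55 in UTC-3
Step 1 - add duration:
  minutes: 55 + 49 = 104 (carry 1h)
  hours: 7 + 3 + 1 = 11
  end in UTC-3: 11:44
Step 2 - convert UTC-3 -> UTC-6:
  offset difference: -6 - (-3) = -3 hours
  11 + (-3) = 8 -> mod 24 = 8
Result: 08:44 in UTC-6

08:44


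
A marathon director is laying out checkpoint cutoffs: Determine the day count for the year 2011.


Year: 2011
Check leap year rules:
Divisible by 4? No
2011 is not a leap year
Days: 365

365


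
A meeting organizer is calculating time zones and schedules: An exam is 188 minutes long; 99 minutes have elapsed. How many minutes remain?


Total budget: 188 minutes
Time used: 99 minutes
Remaining: 188 - 99 = 89 minutes
Percent used: 52.7%
Percent remaining: 47.3%

89


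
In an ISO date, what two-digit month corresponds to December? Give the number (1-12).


Calendar month order:
11. November
12. December <--
December is month number 12

12


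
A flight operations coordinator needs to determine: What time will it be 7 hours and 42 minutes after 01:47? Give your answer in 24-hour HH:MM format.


Start time: 01:47
Adding: 7 hours 42 minutes
Minutes: 47 + 42 = 89
Minute overflow: 89 >= 60, so carry 1 hour, minutes = 29
Hours: 1 + 7 + 1 = 9
Result: 09:29

09:29


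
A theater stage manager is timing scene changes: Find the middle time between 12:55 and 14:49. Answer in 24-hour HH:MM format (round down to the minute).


Start time: 12:55 = 775 minutes from midnight
End time: 14:49 = 889 minutes from midnight
Sum: 775 + 889 = 1664
Midpoint: 1664 / 2 = 832 minutes
Convert: 832 / 60 = 13 hours, 52 minutes
Result: 13:52

13:52


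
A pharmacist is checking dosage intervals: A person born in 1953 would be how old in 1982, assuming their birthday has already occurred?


Birth year: 1953
Current year: 1982
Age = current year - birth year
Age = 1982 - 1953 = 29

29


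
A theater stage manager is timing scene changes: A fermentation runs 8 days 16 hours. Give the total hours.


Days: 8
Extra hours: 16
Hours per day: 24
Days to hours: 8 x 24 = 192
Total: 192 + 16 = 208

208


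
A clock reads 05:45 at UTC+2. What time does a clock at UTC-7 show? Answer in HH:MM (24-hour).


Local time: 05:45 at UTC+2 (offset 2h)
Target zone: UTC-7 (offset -7h)
Difference: -7 - (2) = -9 hours
Calculation: 5 + (-9) = -4
Wraparound: (-4) mod 24 = 20
Result: 20:45

20:45


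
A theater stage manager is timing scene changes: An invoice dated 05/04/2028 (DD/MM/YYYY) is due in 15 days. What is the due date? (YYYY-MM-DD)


Start: 2028-04-05
Adding 15 days
Days remaining in April: 25
Result: 2028-04-20

2028-04-20


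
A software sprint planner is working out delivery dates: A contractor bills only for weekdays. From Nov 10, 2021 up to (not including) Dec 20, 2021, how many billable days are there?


Start: 2021-11-10 (Wednesday)
End (exclusive): 2021-12-20 (Monday)
Total calendar days: 40
Full weeks: 40 // 7 = 5 -> 25 weekdays
Remaining 5 days starting on Wednesday:
  Wed(w), Thu(w), Fri(w), Sat(-), Sun(-) -> 3 weekdays
Total business days: 25 + 3 = 28

28


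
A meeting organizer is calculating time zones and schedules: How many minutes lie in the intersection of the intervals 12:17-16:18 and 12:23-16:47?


Interval A: [737, 978] minutes from midnight
Interval B: [743, 1007] minutes from midnight
Overlap start = max(737, 743) = 743
Overlap end = min(978, 1007) = 978
Overlap = 978 - 743 = 235 minutes

235


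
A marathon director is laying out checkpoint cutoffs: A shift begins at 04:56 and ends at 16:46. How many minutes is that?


Start time: 04:56 = 296 minutes from midnight
End time: 16:46 = 1006 minutes from midnight
Difference: 1006 - 296 = 710 minutes
That is 11 hours and 50 minutes

710


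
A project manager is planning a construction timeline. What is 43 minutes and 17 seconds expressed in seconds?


Minutes: 43
Extra seconds: 17
Seconds per minute: 60
Minutes to seconds: 43 x 60 = 2580
Total: 2580 + 17 = 2597

2597


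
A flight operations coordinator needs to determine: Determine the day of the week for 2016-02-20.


Date: 2016-02-20
January 1, 2016 is a Friday
Day of year: 51
Offset from Jan 1: 50 days
50 mod 7 = 1
Result: Saturday

Saturday


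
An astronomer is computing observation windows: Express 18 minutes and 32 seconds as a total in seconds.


Minutes: 18
Seconds: 32
Convert minutes to seconds: 18 x 60 = 1080
Add remaining seconds: 1080 + 32 = 1112

1112


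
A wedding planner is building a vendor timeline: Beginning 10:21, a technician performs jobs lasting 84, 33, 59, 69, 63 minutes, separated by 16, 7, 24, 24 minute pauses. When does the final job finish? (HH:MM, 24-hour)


Start: 10:21 = 621 min from midnight
  after task 1 (84 min): 11:45
  after break (16 min): 12:01
  after task 2 (33 min): 12:34
  after break (7 min): 12:41
  after task 3 (59 min): 13:40
  after break (24 min): 14:04
  after task 4 (69 min): 15:13
  after break (24 min): 15:37
  after task 5 (63 min): 16:40
Total elapsed: 379 minutes
End time: 16:40

16:40


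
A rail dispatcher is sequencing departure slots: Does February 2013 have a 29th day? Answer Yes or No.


Year: 2013
Divisible by 4? 2013 / 4 = 503.25 -> No
Not divisible by 4, so NOT a leap year

No


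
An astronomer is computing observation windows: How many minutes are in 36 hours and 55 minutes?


Hours: 36
Minutes: 55
Convert hours to minutes: 36 x 60 = 2160
Add remaining minutes: 2160 + 55 = 2215

2215


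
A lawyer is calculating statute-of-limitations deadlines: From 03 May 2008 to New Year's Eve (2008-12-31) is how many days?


Start: May 03, 2008
End: December 31, 2008
Days left in May: 28
June: 30
July: 31
August: 31
September: 30
... plus remaining months
Sum of remaining months: 214
Total: 28 + 214 = 242

242


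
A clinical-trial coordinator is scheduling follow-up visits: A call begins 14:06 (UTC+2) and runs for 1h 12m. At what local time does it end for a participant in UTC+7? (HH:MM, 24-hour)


Start: 14:06 in UTC+2
Step 1 - add duration:
  minutes: 6 + 12 = 18
  hours: 14 + 1 + 0 = 15
  end in UTC+2: 15:18
Step 2 - convert UTC+2 -> UTC+7:
  offset difference: 7 - (2) = 5 hours
  15 + (5) = 20 -> mod 24 = 20
Result: 20:18 in UTC+7

20:18


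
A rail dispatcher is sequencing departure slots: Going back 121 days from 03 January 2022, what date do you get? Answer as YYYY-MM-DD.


Start: 2022-01-03
Subtracting 121 days
Days already passed in January: 3
After going back through January: 118 more days to subtract
December 2021: 31 days, 87 remaining
November 2021: 30 days, 57 remaining
October 2021: 31 days, 26 remaining
September 2021 has 30 days, need 26
Result: 2021-09-04

2021-09-04


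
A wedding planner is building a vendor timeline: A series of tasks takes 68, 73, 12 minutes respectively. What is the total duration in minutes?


Durations: 68, 73, 12
Running sum: 68
+ 73 = 141
+ 12 = 153
Total duration: 153 minutes
That is 2 hours and 33 minutes

153


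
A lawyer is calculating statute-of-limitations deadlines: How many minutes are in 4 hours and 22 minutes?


Hours: 4
Extra minutes: 22
Minutes per hour: 60
Hours to minutes: 4 x 60 = 240
Total: 240 + 22 = 262

262


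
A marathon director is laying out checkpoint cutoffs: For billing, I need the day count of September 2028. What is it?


Month: September
Year: 2028
September is a 30-day month
Total: 30 days

30


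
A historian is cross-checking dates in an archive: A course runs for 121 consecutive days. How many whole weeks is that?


Total days: 121
Days per week: 7
Division: 121 / 7 = 17 remainder 2
Complete weeks: 17
Remaining days: 2

17


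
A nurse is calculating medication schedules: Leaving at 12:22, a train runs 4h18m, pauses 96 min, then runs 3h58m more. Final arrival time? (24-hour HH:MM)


Depart: 12:22
Leg 1: +258 min -> 16:40
Layover: +96 min -> 18:16
Leg 2: +238 min -> 22:14
Total travel: 592 minutes = 9h 52m
Arrival: 22:14

22:14


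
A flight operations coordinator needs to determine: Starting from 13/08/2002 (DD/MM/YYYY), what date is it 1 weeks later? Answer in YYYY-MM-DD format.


Start: 2002-08-13
Weeks to add: 1
Convert to days: 1 x 7 = 7 days
Add 7 days to 2002-08-13
Result: 2002-08-20

2002-08-20


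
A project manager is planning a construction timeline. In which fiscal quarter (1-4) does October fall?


Month: October (month 10)
Q1: January-March (months 1-3)
Q2: April-June (months 4-6)
Q3: July-September (months 7-9)
Q4: October-December (months 10-12)
Month 10 falls in Q4

4


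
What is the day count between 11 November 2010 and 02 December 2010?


Start date: 2010-11-11
End date: 2010-12-02
Nov 2010: +20 days
Dec 2010: +1 days
Total: 21 days

21


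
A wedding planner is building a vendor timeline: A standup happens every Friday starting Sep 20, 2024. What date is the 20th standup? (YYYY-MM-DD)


First occurrence: 2024-09-20 (occurrence 1)
Each occurrence is 7 days after the previous.
Occurrence 20 is 19 weeks after the first.
19 weeks = 133 days
2024-09-20 + 133 days = 2025-01-31

2025-01-31


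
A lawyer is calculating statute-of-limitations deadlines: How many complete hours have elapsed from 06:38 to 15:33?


Start: 06:38
End: 15:33
Hour difference: 15 - 6 = 9 hours
Minute difference: 33 - 38 = -5 minutes
Total minutes: 535
Complete hours: 535 / 60 = 8 (remainder 55)

8


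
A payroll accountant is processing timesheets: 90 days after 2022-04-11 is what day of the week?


Start: 2022-04-11 (Monday)
Step 1 - find target date: add 90 days
  2022-04-11 + 90 days = 2022-07-10
Step 2 - day of week:
  90 mod 7 = 6
  Monday + 6 days -> Sunday
Result: Sunday (2022-07-10)

Sunday


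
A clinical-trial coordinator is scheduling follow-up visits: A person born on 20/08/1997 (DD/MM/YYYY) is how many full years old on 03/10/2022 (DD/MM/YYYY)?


Birth: 1997-08-20
Reference: 2022-10-03
Year difference: 2022 - 1997 = 25
Has birthday (08-20) occurred by 10-03? Yes
Age in full years: 25

25


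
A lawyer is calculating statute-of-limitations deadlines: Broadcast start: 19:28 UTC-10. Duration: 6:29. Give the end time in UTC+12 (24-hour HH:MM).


Start: 19:28 in UTC-10
Step 1 - add duration:
  minutes: 28 + 29 = 57
  hours: 19 + 6 + 0 = 25
  end in UTC-10: 01:57
Step 2 - convert UTC-10 -> UTC+12:
  offset difference: 12 - (-10) = 22 hours
  1 + (22) = 23 -> mod 24 = 23
Result: 23:57 in UTC+12

23:57


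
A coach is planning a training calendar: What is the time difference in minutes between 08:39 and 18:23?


Start time: 08:39 = 519 minutes from midnight
End time: 18:23 = 1103 minutes from midnight
Difference: 1103 - 519 = 584 minutes
That is 9 hours and 44 minutes

584


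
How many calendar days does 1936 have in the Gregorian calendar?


Year: 1936
Check leap year rules:
Divisible by 4? Yes
Divisible by 100? No
1936 is a leap year
Days: 366

366


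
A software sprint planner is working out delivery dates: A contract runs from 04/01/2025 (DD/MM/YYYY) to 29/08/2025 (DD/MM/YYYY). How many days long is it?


Start date: 2025-01-04
End date: 2025-08-29
Jan 2025: +28 days
Feb 2025: +28 days
Mar 2025: +31 days
... (5 more months)
Total: 237 days

237


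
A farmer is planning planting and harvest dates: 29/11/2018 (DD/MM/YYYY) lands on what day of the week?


Date: 2018-11-29
January 1, 2018 is a Monday
Day of year: 333
Offset from Jan 1: 332 days
332 mod 7 = 3
Result: Thursday

Thursday


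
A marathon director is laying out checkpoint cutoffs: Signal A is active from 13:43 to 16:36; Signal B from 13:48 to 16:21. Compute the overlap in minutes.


Interval A: [823, 996] minutes from midnight
Interval B: [828, 981] minutes from midnight
Overlap start = max(823, 828) = 828
Overlap end = min(996, 981) = 981
Overlap = 981 - 828 = 153 minutes

153


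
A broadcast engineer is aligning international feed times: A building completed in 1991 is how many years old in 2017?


Birth year: 1991
Current year: 2017
Age = current year - birth year
Age = 2017 - 1991 = 26

26


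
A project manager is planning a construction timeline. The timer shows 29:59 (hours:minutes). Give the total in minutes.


Hours: 29
Minutes: 59
Convert hours to minutes: 29 x 60 = 1740
Add remaining minutes: 1740 + 59 = 1799

1799


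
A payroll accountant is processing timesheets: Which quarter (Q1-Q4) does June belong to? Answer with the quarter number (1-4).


Month: June (month 6)
Q1: January-March (months 1-3)
Q2: April-June (months 4-6)
Q3: July-September (months 7-9)
Q4: October-December (months 10-12)
Month 6 falls in Q2

2


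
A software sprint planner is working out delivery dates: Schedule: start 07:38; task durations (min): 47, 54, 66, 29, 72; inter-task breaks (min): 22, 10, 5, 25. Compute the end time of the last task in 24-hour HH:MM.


Start: 07:38 = 458 min from midnight
  after task 1 (47 min): 08:25
  after break (22 min): 08:47
  after task 2 (54 min): 09:41
  after break (10 min): 09:51
  after task 3 (66 min): 10:57
  after break (5 min): 11:02
  after task 4 (29 min): 11:31
  after break (25 min): 11:56
  after task 5 (72 min): 13:08
Total elapsed: 330 minutes
End time: 13:08

13:08


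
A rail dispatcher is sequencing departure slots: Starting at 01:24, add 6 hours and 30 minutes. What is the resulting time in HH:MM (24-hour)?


Start time: 01:24
Adding: 6 hours 30 minutes
Minutes: 24 + 30 = 54
Hours: 1 + 6 + 0 = 7
Result: 07:54

07:54


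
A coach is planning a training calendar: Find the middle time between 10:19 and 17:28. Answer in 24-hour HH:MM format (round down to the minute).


Start time: 10:19 = 619 minutes from midnight
End time: 17:28 = 1048 minutes from midnight
Sum: 619 + 1048 = 1667
Midpoint: 1667 / 2 = 833 minutes
Convert: 833 / 60 = 13 hours, 53 minutes
Result: 13:53

13:53


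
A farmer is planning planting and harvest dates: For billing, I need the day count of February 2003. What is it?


Month: February
Year: 2003
2003 is not a leap year
February has 28 days
Total: 28 days

28


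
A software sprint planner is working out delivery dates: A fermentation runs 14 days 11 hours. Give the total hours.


Days: 14
Extra hours: 11
Hours per day: 24
Days to hours: 14 x 24 = 336
Total: 336 + 11 = 347

347


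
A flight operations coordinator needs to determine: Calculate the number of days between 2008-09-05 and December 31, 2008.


Start: September 05, 2008
End: December 31, 2008
Days left in September: 25
October: 31
November: 30
December: 31
Sum of remaining months: 92
Total: 25 + 92 = 117

117


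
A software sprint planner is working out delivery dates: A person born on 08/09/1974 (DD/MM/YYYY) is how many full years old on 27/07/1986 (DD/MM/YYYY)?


Birth: 1974-09-08
Reference: 1986-07-27
Year difference: 1986 - 1974 = 12
Has birthday (09-08) occurred by 07-27? No
Birthday not yet reached this year -> subtract 1
Age in full years: 11

11


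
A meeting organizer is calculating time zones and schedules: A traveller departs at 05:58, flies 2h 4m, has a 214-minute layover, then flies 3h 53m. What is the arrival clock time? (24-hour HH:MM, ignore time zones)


Depart: 05:58
Leg 1: +124 min -> 08:02
Layover: +214 min -> 11:36
Leg 2: +233 min -> 15:29
Total travel: 571 minutes = 9h 31m
Arrival: 15:29

15:29


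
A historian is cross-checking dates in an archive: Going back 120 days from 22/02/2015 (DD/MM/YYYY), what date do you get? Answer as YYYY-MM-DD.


Start: 2015-02-22
Subtracting 120 days
Days already passed in February: 22
After going back through February: 98 more days to subtract
January 2015: 31 days, 67 remaining
December 2014: 31 days, 36 remaining
November 2014: 30 days, 6 remaining
October 2014 has 31 days, need 6
Result: 2014-10-25

2014-10-25


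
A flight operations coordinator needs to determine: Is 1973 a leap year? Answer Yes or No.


Year: 1973
Divisible by 4? 1973 / 4 = 493.25 -> No
Not divisible by 4, so NOT a leap year

No


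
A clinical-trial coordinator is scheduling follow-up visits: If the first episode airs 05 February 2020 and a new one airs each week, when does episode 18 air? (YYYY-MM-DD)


First occurrence: 2020-02-05 (occurrence 1)
Each occurrence is 7 days after the previous.
Occurrence 18 is 17 weeks after the first.
17 weeks = 119 days
2020-02-05 + 119 days = 2020-06-03

2020-06-03


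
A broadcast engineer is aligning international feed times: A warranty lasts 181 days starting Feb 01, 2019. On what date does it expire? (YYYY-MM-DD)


Start: 2019-02-01
Adding 181 days
Days remaining in February: 27
After February: 154 days still to add
March 2019: 31 days, 123 remaining
April 2019: 30 days, 93 remaining
May 2019: 31 days, 62 remaining
June 2019: 30 days, 32 remaining
Result: 2019-08-01

2019-08-01


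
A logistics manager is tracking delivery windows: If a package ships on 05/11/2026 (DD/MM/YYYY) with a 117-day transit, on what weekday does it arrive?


Start: 2026-11-05 (Thursday)
Step 1 - find target date: add 117 days
  2026-11-05 + 117 days = 2027-03-02
Step 2 - day of week:
  117 mod 7 = 5
  Thursday + 5 days -> Tuesday
Result: Tuesday (2027-03-02)

Tuesday


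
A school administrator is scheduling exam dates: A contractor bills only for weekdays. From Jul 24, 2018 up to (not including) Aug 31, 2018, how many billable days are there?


Start: 2018-07-24 (Tuesday)
End (exclusive): 2018-08-31 (Friday)
Total calendar days: 38
Full weeks: 38 // 7 = 5 -> 25 weekdays
Remaining 3 days starting on Tuesday:
  Tue(w), Wed(w), Thu(w) -> 3 weekdays
Total business days: 25 + 3 = 28

28


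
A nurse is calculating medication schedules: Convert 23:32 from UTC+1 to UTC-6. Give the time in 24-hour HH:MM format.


Local time: 23:32 at UTC+1 (offset 1h)
Target zone: UTC-6 (offset -6h)
Difference: -6 - (1) = -7 hours
Calculation: 23 + (-7) = 16
Result: 16:32

16:32


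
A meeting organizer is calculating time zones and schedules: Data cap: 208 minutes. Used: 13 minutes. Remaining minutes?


Total budget: 208 minutes
Time used: 13 minutes
Remaining: 208 - 13 = 195 minutes
Percent used: 6.2%
Percent remaining: 93.8%

195


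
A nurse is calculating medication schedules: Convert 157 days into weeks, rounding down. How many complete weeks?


Total days: 157
Days per week: 7
Division: 157 / 7 = 22 remainder 3
Complete weeks: 22
Remaining days: 3

22


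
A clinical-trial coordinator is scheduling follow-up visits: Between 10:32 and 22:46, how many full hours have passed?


Start: 10:32
End: 22:46
Hour difference: 22 - 10 = 12 hours
Minute difference: 46 - 32 = 14 minutes
Total minutes: 734
Complete hours: 734 / 60 = 12 (remainder 14)

12
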